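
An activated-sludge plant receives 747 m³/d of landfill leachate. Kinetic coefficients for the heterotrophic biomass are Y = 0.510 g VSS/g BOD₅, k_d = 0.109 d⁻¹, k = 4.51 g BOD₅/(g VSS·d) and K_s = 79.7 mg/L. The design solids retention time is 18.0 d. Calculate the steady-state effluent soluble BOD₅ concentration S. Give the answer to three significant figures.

Effluent substrate depends only on kinetics and SRT: S = K_s(1 + k_d θ_c) / [θ_c(Yk − k_d) − 1] = 79.7 × (1 + 0.109 × 18.0) / [18.0 × (0.510 × 4.51 − 0.109) − 1] = 236.1 / 38.44 = 6.141 mg/L.

S ≈ 6.14 mg/L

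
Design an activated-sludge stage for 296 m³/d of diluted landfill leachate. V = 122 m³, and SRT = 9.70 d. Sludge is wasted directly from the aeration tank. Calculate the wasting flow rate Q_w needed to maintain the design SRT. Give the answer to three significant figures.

Q_w ≈ 12.6 m³/d

Wasting from the aeration tank: Q_w = V / θ_c = 122.0 / 9.70 = 12.58 m³/d.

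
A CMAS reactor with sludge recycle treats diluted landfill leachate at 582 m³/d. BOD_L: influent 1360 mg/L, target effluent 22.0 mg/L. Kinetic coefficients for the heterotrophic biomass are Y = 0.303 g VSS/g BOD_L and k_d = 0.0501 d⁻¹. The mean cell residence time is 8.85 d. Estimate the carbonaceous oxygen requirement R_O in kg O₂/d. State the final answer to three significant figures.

R_O ≈ 547 kg O₂/d

Y_obs = Y / (1 + k_d θ_c) = 0.303 / (1 + 0.0501 × 8.85) = 0.303 / 1.443 = 0.2099.
ΔS = 1360 − 22.0 = 1338 mg/L, so the substrate removal rate is 582 × 1338/1000 = 778.7 kg BOD_L/d.
P_X = Y_obs·Q·(S₀ − S) = 0.2099 × 778.7 = 163.5 kg VSS/d.
R_O = Q·ΔS − 1.42 P_X = 778.7 − 232.1 = 546.6 kg O₂/d.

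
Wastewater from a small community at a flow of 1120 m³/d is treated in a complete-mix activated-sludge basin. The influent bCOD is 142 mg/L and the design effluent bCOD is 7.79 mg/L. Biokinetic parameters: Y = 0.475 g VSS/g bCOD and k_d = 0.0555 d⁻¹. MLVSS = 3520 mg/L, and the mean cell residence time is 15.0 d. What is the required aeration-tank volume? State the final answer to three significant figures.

V ≈ 166 m³

Steady-state biomass mass balance: V·X·(1 + k_d·θ_c) = Y·Q·(S₀ − S)·θ_c, so V = 0.475 × 1120 × (142 − 7.79) × 15.0 / [3520 × (1 + 0.0555 × 15.0)] = 1.07×10^6 / 6450 = 166.0 m³.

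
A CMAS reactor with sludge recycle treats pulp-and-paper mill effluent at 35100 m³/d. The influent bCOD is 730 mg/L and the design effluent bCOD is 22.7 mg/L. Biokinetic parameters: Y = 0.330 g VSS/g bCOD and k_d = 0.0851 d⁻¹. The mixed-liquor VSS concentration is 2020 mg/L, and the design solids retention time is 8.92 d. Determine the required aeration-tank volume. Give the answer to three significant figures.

Steady-state biomass mass balance: V·X·(1 + k_d·θ_c) = Y·Q·(S₀ − S)·θ_c, so V = 0.330 × 35100 × (730 − 22.7) × 8.92 / [2020 × (1 + 0.0851 × 8.92)] = 7.31×10^7 / 3553 = 20566 m³.

V ≈ 20600 m³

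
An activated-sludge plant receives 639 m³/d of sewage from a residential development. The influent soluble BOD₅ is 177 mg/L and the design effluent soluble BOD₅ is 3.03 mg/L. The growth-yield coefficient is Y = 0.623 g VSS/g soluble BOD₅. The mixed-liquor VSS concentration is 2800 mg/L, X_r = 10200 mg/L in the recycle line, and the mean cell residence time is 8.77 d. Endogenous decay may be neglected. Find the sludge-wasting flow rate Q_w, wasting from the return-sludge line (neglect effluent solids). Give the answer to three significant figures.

Biomass mass balance (decay neglected): V·X = Y·Q·(S₀ − S)·θ_c, so V = 0.623 × 639 × (177 − 3.03) × 8.77 / 2800 = 216.9 m³.
Q_w = (V·X)/(θ_c X_r) = 216.9 × 2800 / (8.77 × 10200) = 6.790 m³/d.

Q_w ≈ 6.79 m³/d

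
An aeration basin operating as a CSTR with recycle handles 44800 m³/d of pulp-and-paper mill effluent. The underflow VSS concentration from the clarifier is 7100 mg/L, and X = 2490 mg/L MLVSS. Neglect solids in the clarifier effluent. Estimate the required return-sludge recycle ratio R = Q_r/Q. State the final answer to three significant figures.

Mass balance around the secondary clarifier (neglecting effluent solids): R = X / (X_r − X) = 2490 / (7100 − 2490) = 0.5401.

R ≈ 0.540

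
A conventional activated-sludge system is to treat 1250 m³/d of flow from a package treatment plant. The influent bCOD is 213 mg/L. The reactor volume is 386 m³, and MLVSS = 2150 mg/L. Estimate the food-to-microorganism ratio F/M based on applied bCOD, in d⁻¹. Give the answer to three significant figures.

F/M ≈ 0.321 d⁻¹

F/M = applied load / biomass = Q·S₀/(V·X) = 1250 × 213 / (386.0 × 2150) = 0.3208 d⁻¹.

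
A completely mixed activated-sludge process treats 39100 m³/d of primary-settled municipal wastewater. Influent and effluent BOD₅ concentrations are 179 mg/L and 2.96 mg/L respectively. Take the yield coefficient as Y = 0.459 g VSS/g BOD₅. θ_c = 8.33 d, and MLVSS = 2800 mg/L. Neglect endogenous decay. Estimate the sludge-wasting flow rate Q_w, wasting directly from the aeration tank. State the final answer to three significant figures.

Q_w ≈ 1130 m³/d

Biomass mass balance (decay neglected): V·X = Y·Q·(S₀ − S)·θ_c, so V = 0.459 × 39100 × (179 − 2.96) × 8.33 / 2800 = 9399 m³.
With mixed-liquor wasting, θ_c = V/Q_w, so Q_w = V/θ_c = 9399/8.33 = 1128 m³/d.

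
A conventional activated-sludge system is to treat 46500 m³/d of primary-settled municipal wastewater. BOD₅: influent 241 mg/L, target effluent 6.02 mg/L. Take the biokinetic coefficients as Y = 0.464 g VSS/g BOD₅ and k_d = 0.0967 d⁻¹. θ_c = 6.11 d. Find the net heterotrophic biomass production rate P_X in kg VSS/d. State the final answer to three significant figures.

P_X ≈ 3190 kg VSS/d

Correct the yield for decay: Y_obs = Y/(1 + k_d θ_c) = 0.464 / (1 + 0.0967 × 6.11) = 0.464 / 1.591 = 0.2917.
Mass of BOD₅ removed per day: Q(S₀ − S) = 46500 × 235.0 g/m³ = 10927 kg/d.
P_X = Y_obs · Q(S₀ − S) = 0.2917 × 10927 = 3187 kg VSS/d.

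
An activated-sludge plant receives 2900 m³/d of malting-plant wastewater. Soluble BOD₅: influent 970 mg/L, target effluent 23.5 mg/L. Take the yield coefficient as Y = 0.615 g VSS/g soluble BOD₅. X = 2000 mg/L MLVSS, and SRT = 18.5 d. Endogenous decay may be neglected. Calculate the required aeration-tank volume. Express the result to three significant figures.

V·X = Y·Q·ΔS·θ_c gives V = 0.615 × 2900 × (970 − 23.5) × 18.5 / 2000 = 15615 m³.

V ≈ 15600 m³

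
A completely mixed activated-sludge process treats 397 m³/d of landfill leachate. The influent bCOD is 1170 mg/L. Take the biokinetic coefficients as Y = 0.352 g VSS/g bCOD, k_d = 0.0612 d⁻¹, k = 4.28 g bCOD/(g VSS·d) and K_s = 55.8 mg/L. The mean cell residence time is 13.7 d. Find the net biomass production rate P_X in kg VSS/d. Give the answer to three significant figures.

For a completely mixed reactor with recycle the Lawrence–McCarty relation gives S = K_s·(1 + k_d·θ_c) / [θ_c·(Y·k − k_d) − 1] = 55.8 × (1 + 0.0612 × 13.7) / [13.7 × (0.352 × 4.28 − 0.0612) − 1] = 102.6 / 18.80 = 5.456 mg/L.
Observed yield with endogenous decay: Y_obs = Y / (1 + k_d·θ_c) = 0.352 / (1 + 0.0612 × 13.7) = 0.352 / 1.838 = 0.1915 g VSS/g bCOD.
Q·(S₀ − S) = 397 × (1170 − 5.46) × 10⁻³ = 462.3 kg/d removed.
Biomass produced: P_X = Y_obs·Q·ΔS = 0.1915 × 462.3 ≈ 88.52 kg VSS/d.

P_X ≈ 88.5 kg VSS/d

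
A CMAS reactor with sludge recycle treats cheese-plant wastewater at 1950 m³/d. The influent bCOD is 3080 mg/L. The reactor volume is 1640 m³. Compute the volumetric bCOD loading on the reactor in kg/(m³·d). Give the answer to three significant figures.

L_v = Q S₀ / V = 1950 × 3080 × 10⁻³ / 1640 = 3.662 kg/(m³·d).

L_v ≈ 3.66 kg bCOD/(m³·d)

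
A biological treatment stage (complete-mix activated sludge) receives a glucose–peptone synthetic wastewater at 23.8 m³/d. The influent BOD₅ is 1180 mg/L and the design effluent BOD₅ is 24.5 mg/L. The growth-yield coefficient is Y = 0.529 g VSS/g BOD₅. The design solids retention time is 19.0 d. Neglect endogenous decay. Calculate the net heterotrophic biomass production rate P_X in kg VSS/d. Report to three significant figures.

Since k_d ≈ 0, Y_obs = Y = 0.529 g VSS/g BOD₅.
Q·(S₀ − S) = 23.8 × (1180 − 24.5) × 10⁻³ = 27.50 kg/d removed.
Net biomass production P_X = Y_obs × Q·(S₀ − S) = 0.5290 × 27.50 = 14.55 kg VSS/d.

P_X ≈ 14.5 kg VSS/d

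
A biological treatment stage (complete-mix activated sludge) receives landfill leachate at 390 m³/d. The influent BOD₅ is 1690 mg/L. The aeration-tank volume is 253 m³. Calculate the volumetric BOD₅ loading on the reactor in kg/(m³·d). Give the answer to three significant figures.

L_v ≈ 2.61 kg BOD₅/(m³·d)

L_v = Q S₀ / V = 390 × 1690 × 10⁻³ / 253.0 = 2.605 kg/(m³·d).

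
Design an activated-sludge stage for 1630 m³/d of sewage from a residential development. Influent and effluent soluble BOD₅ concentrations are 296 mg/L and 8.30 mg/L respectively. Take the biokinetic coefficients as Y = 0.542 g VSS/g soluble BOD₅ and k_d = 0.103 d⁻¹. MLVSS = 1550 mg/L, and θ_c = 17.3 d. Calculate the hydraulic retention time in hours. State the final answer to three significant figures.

Steady-state biomass mass balance: V·X·(1 + k_d·θ_c) = Y·Q·(S₀ − S)·θ_c, so V = 0.542 × 1630 × (296 − 8.30) × 17.3 / [1550 × (1 + 0.103 × 17.3)] = 4.4×10^6 / 4312 = 1020 m³.
Hydraulic retention time τ = V/Q = 1020 / 1630 = 0.6256 d = 15.01 h.

τ ≈ 15.0 h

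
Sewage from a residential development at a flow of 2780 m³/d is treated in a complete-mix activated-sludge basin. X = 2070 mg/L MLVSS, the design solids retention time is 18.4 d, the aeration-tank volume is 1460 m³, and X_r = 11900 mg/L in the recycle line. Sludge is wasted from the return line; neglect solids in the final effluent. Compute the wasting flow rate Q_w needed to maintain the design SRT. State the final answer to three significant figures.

Wasting from the return line (neglecting effluent solids): Q_w = V·X / (θ_c·X_r) = 1460 × 2070 / (18.4 × 11900) = 13.80 m³/d.

Q_w ≈ 13.8 m³/d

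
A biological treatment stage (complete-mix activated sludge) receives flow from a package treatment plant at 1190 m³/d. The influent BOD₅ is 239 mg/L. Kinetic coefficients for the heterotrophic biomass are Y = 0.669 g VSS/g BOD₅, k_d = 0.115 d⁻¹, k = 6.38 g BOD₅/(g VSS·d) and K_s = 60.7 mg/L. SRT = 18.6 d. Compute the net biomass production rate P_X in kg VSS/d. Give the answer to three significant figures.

From the Monod/SRT balance for a CMAS, S = K_s·(1+k_d θ_c)/[θ_c·(Y k − k_d) − 1] = 60.7 × (1 + 0.115 × 18.6) / [18.6 × (0.669 × 6.38 − 0.115) − 1] = 190.5 / 76.25 = 2.499 mg/L.
The observed yield is Y_obs = Y/(1 + k_d·θ_c) = 0.669 / (1 + 0.115 × 18.6) = 0.669 / 3.139 = 0.2131 g VSS per g BOD₅ removed.
ΔS = 239 − 2.50 = 236.5 mg/L, so the substrate removal rate is 1190 × 236.5/1000 = 281.4 kg BOD₅/d.
P_X = Y_obs · Q(S₀ − S) = 0.2131 × 281.4 = 59.98 kg VSS/d.

P_X ≈ 60.0 kg VSS/d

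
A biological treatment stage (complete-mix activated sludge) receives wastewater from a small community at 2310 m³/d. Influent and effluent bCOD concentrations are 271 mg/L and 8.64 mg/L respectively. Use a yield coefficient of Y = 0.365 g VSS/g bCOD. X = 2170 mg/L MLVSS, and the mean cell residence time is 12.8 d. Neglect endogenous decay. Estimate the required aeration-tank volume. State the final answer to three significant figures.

With k_d = 0 the design equation reduces to V = Y Q (S₀−S) θ_c / X = 0.365 × 2310 × (271 − 8.64) × 12.8 / 2170 = 1305 m³.

V ≈ 1300 m³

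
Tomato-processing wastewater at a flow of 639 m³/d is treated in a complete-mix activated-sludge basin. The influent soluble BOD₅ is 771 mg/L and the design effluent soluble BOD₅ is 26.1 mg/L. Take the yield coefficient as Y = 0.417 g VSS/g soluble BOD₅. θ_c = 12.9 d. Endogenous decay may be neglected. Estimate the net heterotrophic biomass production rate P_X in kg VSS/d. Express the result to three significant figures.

No decay correction is needed, so Y_obs = Y = 0.417.
Substrate removed = Q·(S₀ − S) = 639 m³/d × (771 − 26.1) g/m³ = 4.76×10^5 g/d = 476.0 kg/d.
So the net sludge growth is P_X = 0.4170 × 476.0 = 198.5 kg VSS/d.

P_X ≈ 198 kg VSS/d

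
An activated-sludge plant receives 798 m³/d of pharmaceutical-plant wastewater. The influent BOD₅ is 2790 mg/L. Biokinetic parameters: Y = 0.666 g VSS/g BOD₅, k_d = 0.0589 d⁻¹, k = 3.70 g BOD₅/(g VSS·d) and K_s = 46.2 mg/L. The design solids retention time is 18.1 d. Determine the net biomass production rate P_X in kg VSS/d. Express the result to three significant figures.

P_X ≈ 717 kg VSS/d

Effluent substrate depends only on kinetics and SRT: S = K_s(1 + k_d θ_c) / [θ_c(Yk − k_d) − 1] = 46.2 × (1 + 0.0589 × 18.1) / [18.1 × (0.666 × 3.70 − 0.0589) − 1] = 95.45 / 42.54 = 2.244 mg/L.
Y_obs = Y / (1 + k_d θ_c) = 0.666 / (1 + 0.0589 × 18.1) = 0.666 / 2.066 = 0.3223.
Mass of BOD₅ removed per day: Q(S₀ − S) = 798 × 2788 g/m³ = 2225 kg/d.
Biomass produced: P_X = Y_obs·Q·ΔS = 0.3223 × 2225 ≈ 717.1 kg VSS/d.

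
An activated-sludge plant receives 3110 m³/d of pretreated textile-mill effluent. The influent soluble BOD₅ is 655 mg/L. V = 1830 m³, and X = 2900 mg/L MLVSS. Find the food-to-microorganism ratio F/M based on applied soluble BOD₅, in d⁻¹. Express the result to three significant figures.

F/M ≈ 0.384 d⁻¹

Food-to-microorganism ratio F/M = Q S₀ / (V X) = 3110 × 655 / (1830 × 2900) = 0.3838 d⁻¹.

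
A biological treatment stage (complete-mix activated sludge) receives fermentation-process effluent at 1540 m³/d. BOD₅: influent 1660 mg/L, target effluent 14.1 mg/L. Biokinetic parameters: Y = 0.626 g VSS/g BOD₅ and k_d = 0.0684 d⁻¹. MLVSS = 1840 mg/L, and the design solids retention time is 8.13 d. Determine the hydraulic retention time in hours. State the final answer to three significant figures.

τ ≈ 70.2 h

From the SRT design equation V = Y Q (S₀−S) θ_c / [X (1 + k_d θ_c)] = 0.626 × 1540 × (1660 − 14.1) × 8.13 / [1840 × (1 + 0.0684 × 8.13)] = 1.29×10^7 / 2863 = 4505 m³.
τ = V/Q = 4505/1540 = 2.926 d, or 70.21 h.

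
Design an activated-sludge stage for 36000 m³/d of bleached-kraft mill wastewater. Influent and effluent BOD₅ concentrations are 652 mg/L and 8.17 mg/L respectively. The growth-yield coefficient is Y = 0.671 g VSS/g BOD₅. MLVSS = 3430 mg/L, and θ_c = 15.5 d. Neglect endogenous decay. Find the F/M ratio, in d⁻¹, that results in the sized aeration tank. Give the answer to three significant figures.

F/M ≈ 0.0974 d⁻¹

V·X = Y·Q·ΔS·θ_c gives V = 0.671 × 36000 × (652 − 8.17) × 15.5 / 3430 = 70280 m³.
F/M = applied load / biomass = Q·S₀/(V·X) = 36000 × 652 / (70280 × 3430) = 0.09737 d⁻¹.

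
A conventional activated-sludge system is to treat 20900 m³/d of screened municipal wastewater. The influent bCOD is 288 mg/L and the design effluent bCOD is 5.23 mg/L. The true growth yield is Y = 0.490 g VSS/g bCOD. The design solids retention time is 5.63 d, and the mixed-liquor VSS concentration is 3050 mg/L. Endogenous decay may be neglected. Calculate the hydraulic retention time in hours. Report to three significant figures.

τ ≈ 6.14 h

With k_d = 0 the design equation reduces to V = Y Q (S₀−S) θ_c / X = 0.490 × 20900 × (288 − 5.23) × 5.63 / 3050 = 5345 m³.
HRT = V/Q = 5345 m³ / 20900 m³·d⁻¹ = 0.2558 d × 24 = 6.138 h.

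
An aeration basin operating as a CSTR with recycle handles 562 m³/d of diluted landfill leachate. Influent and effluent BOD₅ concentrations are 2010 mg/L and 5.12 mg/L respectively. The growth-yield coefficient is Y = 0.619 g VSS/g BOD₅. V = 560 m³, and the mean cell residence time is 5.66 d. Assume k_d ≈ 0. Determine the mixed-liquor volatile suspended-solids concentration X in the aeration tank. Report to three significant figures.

From V·X = Y·Q·(S₀ − S)·θ_c (decay neglected): X = 0.619 × 562 × (2010 − 5.12) × 5.66 / 560 = 7049 mg/L.

X ≈ 7050 mg/L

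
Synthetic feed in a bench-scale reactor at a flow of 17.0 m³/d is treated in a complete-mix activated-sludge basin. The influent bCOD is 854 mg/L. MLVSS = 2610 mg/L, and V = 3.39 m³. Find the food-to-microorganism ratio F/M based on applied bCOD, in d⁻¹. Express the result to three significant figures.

F/M ≈ 1.64 d⁻¹

F/M = applied load / biomass = Q·S₀/(V·X) = 17.0 × 854 / (3.390 × 2610) = 1.641 d⁻¹.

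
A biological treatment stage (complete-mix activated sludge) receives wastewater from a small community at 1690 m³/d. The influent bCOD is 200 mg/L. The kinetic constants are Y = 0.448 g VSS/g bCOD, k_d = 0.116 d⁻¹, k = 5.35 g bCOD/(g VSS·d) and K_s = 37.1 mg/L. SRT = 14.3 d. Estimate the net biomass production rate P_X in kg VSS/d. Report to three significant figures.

For a completely mixed reactor with recycle the Lawrence–McCarty relation gives S = K_s·(1 + k_d·θ_c) / [θ_c·(Y·k − k_d) − 1] = 37.1 × (1 + 0.116 × 14.3) / [14.3 × (0.448 × 5.35 − 0.116) − 1] = 98.64 / 31.62 = 3.120 mg/L.
Y_obs = Y / (1 + k_d θ_c) = 0.448 / (1 + 0.116 × 14.3) = 0.448 / 2.659 = 0.1685.
Mass of bCOD removed per day: Q(S₀ − S) = 1690 × 196.9 g/m³ = 332.7 kg/d.
So the net sludge growth is P_X = 0.1685 × 332.7 = 56.06 kg VSS/d.

P_X ≈ 56.1 kg VSS/d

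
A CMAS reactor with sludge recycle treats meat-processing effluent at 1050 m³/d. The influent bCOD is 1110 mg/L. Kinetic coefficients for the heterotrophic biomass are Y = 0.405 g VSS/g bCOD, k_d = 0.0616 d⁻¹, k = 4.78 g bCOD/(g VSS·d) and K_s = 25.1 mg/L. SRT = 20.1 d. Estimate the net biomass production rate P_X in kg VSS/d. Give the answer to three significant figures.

For a completely mixed reactor with recycle the Lawrence–McCarty relation gives S = K_s·(1 + k_d·θ_c) / [θ_c·(Y·k − k_d) − 1] = 25.1 × (1 + 0.0616 × 20.1) / [20.1 × (0.405 × 4.78 − 0.0616) − 1] = 56.18 / 36.67 = 1.532 mg/L.
Correct the yield for decay: Y_obs = Y/(1 + k_d θ_c) = 0.405 / (1 + 0.0616 × 20.1) = 0.405 / 2.238 = 0.1810.
Substrate removed = Q·(S₀ − S) = 1050 m³/d × (1110 − 1.53) g/m³ = 1.16×10^6 g/d = 1164 kg/d.
So the net sludge growth is P_X = 0.1810 × 1164 = 210.6 kg VSS/d.

P_X ≈ 211 kg VSS/d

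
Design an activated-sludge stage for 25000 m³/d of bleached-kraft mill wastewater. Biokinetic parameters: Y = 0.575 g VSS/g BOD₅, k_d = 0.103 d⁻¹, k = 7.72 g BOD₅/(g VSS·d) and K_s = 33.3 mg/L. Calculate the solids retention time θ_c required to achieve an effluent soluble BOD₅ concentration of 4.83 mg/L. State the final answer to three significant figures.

θ_c ≈ 2.18 d

Specific growth rate at S = 4.83 mg/L: μ = YkS/(K_s+S) = 0.575·7.72·4.83/(33.3+4.83) = 0.5623 d⁻¹.
Then 1/θ_c = μ − k_d = 0.5623 − 0.103 = 0.4593 d⁻¹, giving θ_c = 2.177 d.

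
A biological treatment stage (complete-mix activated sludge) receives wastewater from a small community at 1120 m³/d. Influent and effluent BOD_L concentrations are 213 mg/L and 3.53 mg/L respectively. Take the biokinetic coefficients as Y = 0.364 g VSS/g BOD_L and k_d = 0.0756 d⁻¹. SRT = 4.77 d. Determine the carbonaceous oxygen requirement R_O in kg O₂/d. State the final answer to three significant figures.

The observed yield is Y_obs = Y/(1 + k_d·θ_c) = 0.364 / (1 + 0.0756 × 4.77) = 0.364 / 1.361 = 0.2675 g VSS per g BOD_L removed.
Mass of BOD_L removed per day: Q(S₀ − S) = 1120 × 209.5 g/m³ = 234.6 kg/d.
Biomass synthesised: P_X = Y_obs × 234.6 = 62.76 kg VSS/d.
R_O = Q·(S₀ − S) − 1.42·P_X = 234.6 − 1.42 × 62.76 = 145.5 kg O₂/d.

R_O ≈ 145 kg O₂/d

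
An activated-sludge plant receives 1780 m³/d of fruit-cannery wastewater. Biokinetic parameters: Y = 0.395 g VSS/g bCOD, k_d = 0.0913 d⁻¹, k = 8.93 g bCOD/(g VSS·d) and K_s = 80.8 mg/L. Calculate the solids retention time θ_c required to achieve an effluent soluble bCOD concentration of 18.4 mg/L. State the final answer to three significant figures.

θ_c ≈ 1.78 d

At the target effluent, Y k S/(K_s+S) = 0.395×8.93×18.4/99.20 = 0.6543 d⁻¹.
θ_c = 1/(μ − k_d) = 1/(0.6543 − 0.0913) = 1/0.5630 = 1.776 d.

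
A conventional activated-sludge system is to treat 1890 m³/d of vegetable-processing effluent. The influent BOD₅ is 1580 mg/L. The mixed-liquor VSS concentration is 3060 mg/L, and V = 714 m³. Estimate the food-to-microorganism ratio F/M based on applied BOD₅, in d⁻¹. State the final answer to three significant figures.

F/M ≈ 1.37 d⁻¹

F/M = applied load / biomass = Q·S₀/(V·X) = 1890 × 1580 / (714.0 × 3060) = 1.367 d⁻¹.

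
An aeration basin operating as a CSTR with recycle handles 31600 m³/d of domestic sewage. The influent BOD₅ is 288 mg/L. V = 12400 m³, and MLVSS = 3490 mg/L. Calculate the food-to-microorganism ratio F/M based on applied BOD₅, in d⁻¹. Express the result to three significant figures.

F/M ≈ 0.210 d⁻¹

F/M = Q·S₀ / (V·X) = 31600 × 288 / (12400 × 3490) = 0.2103 g BOD₅·(g VSS·d)⁻¹.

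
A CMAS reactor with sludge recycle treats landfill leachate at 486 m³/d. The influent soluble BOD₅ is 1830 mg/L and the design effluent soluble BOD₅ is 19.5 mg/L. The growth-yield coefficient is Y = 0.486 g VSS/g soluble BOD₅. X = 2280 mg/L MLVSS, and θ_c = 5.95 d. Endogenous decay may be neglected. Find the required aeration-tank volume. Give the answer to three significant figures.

V ≈ 1120 m³

With k_d = 0 the design equation reduces to V = Y Q (S₀−S) θ_c / X = 0.486 × 486 × (1830 − 19.5) × 5.95 / 2280 = 1116 m³.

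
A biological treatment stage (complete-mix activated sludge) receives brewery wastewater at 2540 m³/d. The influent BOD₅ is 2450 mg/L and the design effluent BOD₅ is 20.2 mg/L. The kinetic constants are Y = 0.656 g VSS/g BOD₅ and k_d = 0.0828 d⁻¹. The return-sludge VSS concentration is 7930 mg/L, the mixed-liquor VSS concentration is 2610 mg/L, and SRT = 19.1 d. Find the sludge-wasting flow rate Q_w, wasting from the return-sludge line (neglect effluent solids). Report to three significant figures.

Q_w ≈ 198 m³/d

Rearranging the biomass balance for a CMAS with decay, V = Y·Q·ΔS·θ_c / [X·(1+k_d θ_c)] = 0.656 × 2540 × (2450 − 20.2) × 19.1 / [2610 × (1 + 0.0828 × 19.1)] = 7.73×10^7 / 6738 = 11477 m³.
Q_w = (V·X)/(θ_c X_r) = 11477 × 2610 / (19.1 × 7930) = 197.8 m³/d.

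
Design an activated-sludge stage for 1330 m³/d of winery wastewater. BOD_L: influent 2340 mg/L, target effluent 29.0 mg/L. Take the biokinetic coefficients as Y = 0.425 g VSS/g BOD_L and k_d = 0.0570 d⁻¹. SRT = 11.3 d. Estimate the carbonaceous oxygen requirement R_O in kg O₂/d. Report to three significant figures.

R_O ≈ 1950 kg O₂/d

Observed yield with endogenous decay: Y_obs = Y / (1 + k_d·θ_c) = 0.425 / (1 + 0.0570 × 11.3) = 0.425 / 1.644 = 0.2585 g VSS/g BOD_L.
Substrate removed = Q·(S₀ − S) = 1330 m³/d × (2340 − 29.0) g/m³ = 3.07×10^6 g/d = 3074 kg/d.
Biomass synthesised: P_X = Y_obs × 3074 = 794.5 kg VSS/d.
R_O = Q·(S₀ − S) − 1.42·P_X = 3074 − 1.42 × 794.5 = 1945 kg O₂/d.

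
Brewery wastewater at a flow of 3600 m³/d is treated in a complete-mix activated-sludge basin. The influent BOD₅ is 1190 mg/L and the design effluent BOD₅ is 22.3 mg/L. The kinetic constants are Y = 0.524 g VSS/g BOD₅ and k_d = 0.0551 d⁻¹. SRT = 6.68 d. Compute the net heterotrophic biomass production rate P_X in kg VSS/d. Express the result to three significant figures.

Observed yield with endogenous decay: Y_obs = Y / (1 + k_d·θ_c) = 0.524 / (1 + 0.0551 × 6.68) = 0.524 / 1.368 = 0.3830 g VSS/g BOD₅.
Mass of BOD₅ removed per day: Q(S₀ − S) = 3600 × 1168 g/m³ = 4204 kg/d.
Biomass produced: P_X = Y_obs·Q·ΔS = 0.3830 × 4204 ≈ 1610 kg VSS/d.

P_X ≈ 1610 kg VSS/d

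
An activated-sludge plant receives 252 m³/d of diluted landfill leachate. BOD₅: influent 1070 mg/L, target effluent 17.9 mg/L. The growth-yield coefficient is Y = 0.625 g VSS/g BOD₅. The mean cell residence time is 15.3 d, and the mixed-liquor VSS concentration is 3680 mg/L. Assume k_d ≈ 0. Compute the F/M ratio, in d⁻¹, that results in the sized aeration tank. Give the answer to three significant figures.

V·X = Y·Q·ΔS·θ_c gives V = 0.625 × 252 × (1070 − 17.9) × 15.3 / 3680 = 688.9 m³.
F/M = Q·S₀ / (V·X) = 252 × 1070 / (688.9 × 3680) = 0.1064 g BOD₅·(g VSS·d)⁻¹.

F/M ≈ 0.106 d⁻¹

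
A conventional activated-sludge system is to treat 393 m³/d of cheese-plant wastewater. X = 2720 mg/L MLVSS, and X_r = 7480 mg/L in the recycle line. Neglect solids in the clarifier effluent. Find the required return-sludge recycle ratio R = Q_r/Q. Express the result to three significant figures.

R = Q_r/Q = X/(X_r − X) = 2720 / (7480 − 2720) = 0.5714.

R ≈ 0.571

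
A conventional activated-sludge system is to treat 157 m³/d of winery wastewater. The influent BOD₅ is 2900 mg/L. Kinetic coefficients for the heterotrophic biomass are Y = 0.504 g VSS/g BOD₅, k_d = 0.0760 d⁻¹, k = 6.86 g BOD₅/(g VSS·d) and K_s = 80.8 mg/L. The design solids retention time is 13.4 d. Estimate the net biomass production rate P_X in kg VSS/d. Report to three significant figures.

Effluent substrate depends only on kinetics and SRT: S = K_s(1 + k_d θ_c) / [θ_c(Yk − k_d) − 1] = 80.8 × (1 + 0.0760 × 13.4) / [13.4 × (0.504 × 6.86 − 0.0760) − 1] = 163.1 / 44.31 = 3.680 mg/L.
The observed yield is Y_obs = Y/(1 + k_d·θ_c) = 0.504 / (1 + 0.0760 × 13.4) = 0.504 / 2.018 = 0.2497 g VSS per g BOD₅ removed.
Mass of BOD₅ removed per day: Q(S₀ − S) = 157 × 2896 g/m³ = 454.7 kg/d.
So the net sludge growth is P_X = 0.2497 × 454.7 = 113.5 kg VSS/d.

P_X ≈ 114 kg VSS/d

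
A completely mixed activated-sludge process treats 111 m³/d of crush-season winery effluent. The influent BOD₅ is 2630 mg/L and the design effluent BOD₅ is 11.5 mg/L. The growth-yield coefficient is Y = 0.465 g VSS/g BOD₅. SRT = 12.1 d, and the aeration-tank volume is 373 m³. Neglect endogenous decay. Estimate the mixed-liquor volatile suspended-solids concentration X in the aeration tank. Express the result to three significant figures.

X = Y·Q·ΔS·θ_c / V = 0.465 × 111 × (2630 − 11.5) × 12.1 / 373 = 4384 mg/L.

X ≈ 4380 mg/L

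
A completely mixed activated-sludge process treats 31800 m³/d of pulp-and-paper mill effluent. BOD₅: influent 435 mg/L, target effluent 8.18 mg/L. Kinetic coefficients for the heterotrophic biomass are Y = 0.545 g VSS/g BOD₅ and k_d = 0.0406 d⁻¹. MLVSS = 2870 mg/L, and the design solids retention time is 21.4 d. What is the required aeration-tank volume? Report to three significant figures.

From the SRT design equation V = Y Q (S₀−S) θ_c / [X (1 + k_d θ_c)] = 0.545 × 31800 × (435 − 8.18) × 21.4 / [2870 × (1 + 0.0406 × 21.4)] = 1.58×10^8 / 5364 = 29514 m³.

V ≈ 29500 m³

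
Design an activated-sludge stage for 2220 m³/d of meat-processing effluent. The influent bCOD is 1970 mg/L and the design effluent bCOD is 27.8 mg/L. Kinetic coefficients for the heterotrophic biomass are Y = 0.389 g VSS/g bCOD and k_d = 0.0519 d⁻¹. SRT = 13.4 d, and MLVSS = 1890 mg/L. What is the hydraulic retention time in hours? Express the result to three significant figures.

τ ≈ 75.8 h

Rearranging the biomass balance for a CMAS with decay, V = Y·Q·ΔS·θ_c / [X·(1+k_d θ_c)] = 0.389 × 2220 × (1970 − 27.8) × 13.4 / [1890 × (1 + 0.0519 × 13.4)] = 2.25×10^7 / 3204 = 7014 m³.
τ = V/Q = 7014/2220 = 3.159 d, or 75.82 h.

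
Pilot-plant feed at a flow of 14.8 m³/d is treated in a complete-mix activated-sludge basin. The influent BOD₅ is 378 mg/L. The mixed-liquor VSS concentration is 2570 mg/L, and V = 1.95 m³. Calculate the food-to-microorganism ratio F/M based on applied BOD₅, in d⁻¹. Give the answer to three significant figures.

F/M ≈ 1.12 d⁻¹

F/M = applied load / biomass = Q·S₀/(V·X) = 14.8 × 378 / (1.950 × 2570) = 1.116 d⁻¹.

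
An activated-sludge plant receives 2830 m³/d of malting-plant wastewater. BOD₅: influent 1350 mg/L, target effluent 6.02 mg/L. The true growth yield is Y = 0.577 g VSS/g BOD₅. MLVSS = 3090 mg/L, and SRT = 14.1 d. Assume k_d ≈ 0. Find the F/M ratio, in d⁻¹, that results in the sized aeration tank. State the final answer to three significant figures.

V·X = Y·Q·ΔS·θ_c gives V = 0.577 × 2830 × (1350 − 6.02) × 14.1 / 3090 = 10014 m³.
F/M = Q·S₀ / (V·X) = 2830 × 1350 / (10014 × 3090) = 0.1235 g BOD₅·(g VSS·d)⁻¹.

F/M ≈ 0.123 d⁻¹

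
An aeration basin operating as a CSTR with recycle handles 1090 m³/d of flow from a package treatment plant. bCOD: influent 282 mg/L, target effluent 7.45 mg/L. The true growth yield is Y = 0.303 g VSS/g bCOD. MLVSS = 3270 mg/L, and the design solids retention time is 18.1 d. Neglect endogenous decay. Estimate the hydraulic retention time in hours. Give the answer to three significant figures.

With k_d = 0 the design equation reduces to V = Y Q (S₀−S) θ_c / X = 0.303 × 1090 × (282 − 7.45) × 18.1 / 3270 = 501.9 m³.
τ = V/Q = 501.9/1090 = 0.4605 d, or 11.05 h.

τ ≈ 11.1 h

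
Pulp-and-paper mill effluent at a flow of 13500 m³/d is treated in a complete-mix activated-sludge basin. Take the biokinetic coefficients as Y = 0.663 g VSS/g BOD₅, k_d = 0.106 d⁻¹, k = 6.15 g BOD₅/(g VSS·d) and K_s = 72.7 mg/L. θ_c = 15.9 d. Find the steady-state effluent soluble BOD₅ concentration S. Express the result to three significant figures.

S ≈ 3.14 mg/L

From the Monod/SRT balance for a CMAS, S = K_s·(1+k_d θ_c)/[θ_c·(Y k − k_d) − 1] = 72.7 × (1 + 0.106 × 15.9) / [15.9 × (0.663 × 6.15 − 0.106) − 1] = 195.2 / 62.15 = 3.141 mg/L.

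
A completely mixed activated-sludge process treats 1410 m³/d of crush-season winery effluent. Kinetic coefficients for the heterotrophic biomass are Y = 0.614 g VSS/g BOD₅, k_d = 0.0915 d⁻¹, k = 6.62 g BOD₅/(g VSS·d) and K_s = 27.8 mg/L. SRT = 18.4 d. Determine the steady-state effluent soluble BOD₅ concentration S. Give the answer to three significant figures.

From the Monod/SRT balance for a CMAS, S = K_s·(1+k_d θ_c)/[θ_c·(Y k − k_d) − 1] = 27.8 × (1 + 0.0915 × 18.4) / [18.4 × (0.614 × 6.62 − 0.0915) − 1] = 74.60 / 72.11 = 1.035 mg/L.

S ≈ 1.03 mg/L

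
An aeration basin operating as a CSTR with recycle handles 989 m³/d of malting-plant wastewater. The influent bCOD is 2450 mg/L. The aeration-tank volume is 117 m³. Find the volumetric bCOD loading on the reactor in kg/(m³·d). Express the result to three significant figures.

L_v = Q S₀ / V = 989 × 2450 × 10⁻³ / 117.0 = 20.71 kg/(m³·d).

L_v ≈ 20.7 kg bCOD/(m³·d)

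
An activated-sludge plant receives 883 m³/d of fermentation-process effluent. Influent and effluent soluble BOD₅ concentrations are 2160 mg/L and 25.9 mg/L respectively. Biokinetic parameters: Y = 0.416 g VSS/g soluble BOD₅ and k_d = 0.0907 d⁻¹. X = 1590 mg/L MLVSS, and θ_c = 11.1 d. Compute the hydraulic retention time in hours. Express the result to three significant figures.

Rearranging the biomass balance for a CMAS with decay, V = Y·Q·ΔS·θ_c / [X·(1+k_d θ_c)] = 0.416 × 883 × (2160 − 25.9) × 11.1 / [1590 × (1 + 0.0907 × 11.1)] = 8.7×10^6 / 3191 = 2727 m³.
τ = V/Q = 2727/883 = 3.088 d, or 74.12 h.

τ ≈ 74.1 h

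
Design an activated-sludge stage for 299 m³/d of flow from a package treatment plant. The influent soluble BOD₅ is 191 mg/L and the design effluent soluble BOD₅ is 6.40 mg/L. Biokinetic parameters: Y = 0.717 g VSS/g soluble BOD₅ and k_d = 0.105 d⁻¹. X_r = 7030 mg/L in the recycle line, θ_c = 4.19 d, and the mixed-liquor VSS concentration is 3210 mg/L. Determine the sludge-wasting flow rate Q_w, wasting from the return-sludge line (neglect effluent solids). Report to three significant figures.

From the SRT design equation V = Y Q (S₀−S) θ_c / [X (1 + k_d θ_c)] = 0.717 × 299 × (191 − 6.40) × 4.19 / [3210 × (1 + 0.105 × 4.19)] = 1.66×10^5 / 4622 = 35.87 m³.
Q_w = (V·X)/(θ_c X_r) = 35.87 × 3210 / (4.19 × 7030) = 3.909 m³/d.

Q_w ≈ 3.91 m³/d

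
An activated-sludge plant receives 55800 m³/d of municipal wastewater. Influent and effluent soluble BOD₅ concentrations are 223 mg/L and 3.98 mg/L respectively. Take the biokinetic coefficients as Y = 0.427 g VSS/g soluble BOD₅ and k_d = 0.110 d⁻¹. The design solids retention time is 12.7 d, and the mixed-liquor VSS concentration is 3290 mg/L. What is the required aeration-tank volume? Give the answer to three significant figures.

V ≈ 8400 m³

Steady-state biomass mass balance: V·X·(1 + k_d·θ_c) = Y·Q·(S₀ − S)·θ_c, so V = 0.427 × 55800 × (223 − 3.98) × 12.7 / [3290 × (1 + 0.110 × 12.7)] = 6.63×10^7 / 7886 = 8404 m³.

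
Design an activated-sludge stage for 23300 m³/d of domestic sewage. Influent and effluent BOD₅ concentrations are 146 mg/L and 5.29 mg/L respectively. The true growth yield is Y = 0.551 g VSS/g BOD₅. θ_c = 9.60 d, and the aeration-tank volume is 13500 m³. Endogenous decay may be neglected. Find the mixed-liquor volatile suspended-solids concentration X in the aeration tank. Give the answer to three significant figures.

X ≈ 1280 mg/L

Without decay, X = Y Q (S₀−S) θ_c / V = 0.551 × 23300 × (146 − 5.29) × 9.60 / 13500 = 1285 mg/L.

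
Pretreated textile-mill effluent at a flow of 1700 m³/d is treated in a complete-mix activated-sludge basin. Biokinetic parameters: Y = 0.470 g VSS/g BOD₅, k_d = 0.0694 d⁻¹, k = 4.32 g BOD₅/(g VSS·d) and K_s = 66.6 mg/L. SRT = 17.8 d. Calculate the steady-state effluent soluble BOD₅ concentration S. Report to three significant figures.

S ≈ 4.39 mg/L

From the Monod/SRT balance for a CMAS, S = K_s·(1+k_d θ_c)/[θ_c·(Y k − k_d) − 1] = 66.6 × (1 + 0.0694 × 17.8) / [17.8 × (0.470 × 4.32 − 0.0694) − 1] = 148.9 / 33.91 = 4.391 mg/L.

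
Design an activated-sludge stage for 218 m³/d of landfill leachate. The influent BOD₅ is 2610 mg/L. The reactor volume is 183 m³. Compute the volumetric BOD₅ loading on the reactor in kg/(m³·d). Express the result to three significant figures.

Applied BOD₅ load per unit volume = Q·S₀/V = (218 × 2610/1000)/183.0 = 3.109 kg BOD₅·m⁻³·d⁻¹.

L_v ≈ 3.11 kg BOD₅/(m³·d)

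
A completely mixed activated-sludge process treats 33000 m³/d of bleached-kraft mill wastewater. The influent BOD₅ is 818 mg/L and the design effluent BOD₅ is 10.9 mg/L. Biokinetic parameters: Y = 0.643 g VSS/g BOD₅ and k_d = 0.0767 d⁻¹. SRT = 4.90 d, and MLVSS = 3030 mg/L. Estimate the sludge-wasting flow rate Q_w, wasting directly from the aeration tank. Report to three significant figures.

Q_w ≈ 4110 m³/d

From the SRT design equation V = Y Q (S₀−S) θ_c / [X (1 + k_d θ_c)] = 0.643 × 33000 × (818 − 10.9) × 4.90 / [3030 × (1 + 0.0767 × 4.90)] = 8.39×10^7 / 4169 = 20130 m³.
For wasting at MLVSS concentration, Q_w = V/θ_c = 20130/4.90 = 4108 m³/d.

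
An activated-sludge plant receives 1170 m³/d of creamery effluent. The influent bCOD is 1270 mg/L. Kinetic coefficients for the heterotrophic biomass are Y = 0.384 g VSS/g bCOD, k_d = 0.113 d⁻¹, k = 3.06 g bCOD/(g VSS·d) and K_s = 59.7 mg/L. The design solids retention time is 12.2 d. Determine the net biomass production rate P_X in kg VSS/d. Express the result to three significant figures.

P_X ≈ 238 kg VSS/d

Effluent substrate depends only on kinetics and SRT: S = K_s(1 + k_d θ_c) / [θ_c(Yk − k_d) − 1] = 59.7 × (1 + 0.113 × 12.2) / [12.2 × (0.384 × 3.06 − 0.113) − 1] = 142.0 / 11.96 = 11.88 mg/L.
Observed yield with endogenous decay: Y_obs = Y / (1 + k_d·θ_c) = 0.384 / (1 + 0.113 × 12.2) = 0.384 / 2.379 = 0.1614 g VSS/g bCOD.
Substrate removed = Q·(S₀ − S) = 1170 m³/d × (1270 − 11.9) g/m³ = 1.47×10^6 g/d = 1472 kg/d.
P_X = Y_obs · Q(S₀ − S) = 0.1614 × 1472 = 237.6 kg VSS/d.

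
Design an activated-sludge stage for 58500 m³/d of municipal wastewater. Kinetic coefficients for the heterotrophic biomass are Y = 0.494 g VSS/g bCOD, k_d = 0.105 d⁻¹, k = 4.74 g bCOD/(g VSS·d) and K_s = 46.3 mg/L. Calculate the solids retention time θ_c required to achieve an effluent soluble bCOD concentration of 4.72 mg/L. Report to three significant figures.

At the target effluent, Y k S/(K_s+S) = 0.494×4.74×4.72/51.02 = 0.2166 d⁻¹.
1/θ_c = 0.2166 − 0.105 = 0.1116 d⁻¹, so θ_c = 8.959 d.

θ_c ≈ 8.96 d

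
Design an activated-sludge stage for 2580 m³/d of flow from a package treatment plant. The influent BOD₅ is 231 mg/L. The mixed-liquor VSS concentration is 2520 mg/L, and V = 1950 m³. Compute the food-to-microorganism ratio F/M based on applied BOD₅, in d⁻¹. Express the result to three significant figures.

Food-to-microorganism ratio F/M = Q S₀ / (V X) = 2580 × 231 / (1950 × 2520) = 0.1213 d⁻¹.

F/M ≈ 0.121 d⁻¹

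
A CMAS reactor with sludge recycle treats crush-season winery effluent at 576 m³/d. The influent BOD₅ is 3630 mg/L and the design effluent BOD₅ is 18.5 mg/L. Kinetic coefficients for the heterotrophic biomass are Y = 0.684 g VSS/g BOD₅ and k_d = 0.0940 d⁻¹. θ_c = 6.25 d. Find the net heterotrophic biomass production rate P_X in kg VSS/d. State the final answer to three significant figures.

Correct the yield for decay: Y_obs = Y/(1 + k_d θ_c) = 0.684 / (1 + 0.0940 × 6.25) = 0.684 / 1.587 = 0.4309.
ΔS = 3630 − 18.5 = 3612 mg/L, so the substrate removal rate is 576 × 3612/1000 = 2080 kg BOD₅/d.
So the net sludge growth is P_X = 0.4309 × 2080 = 896.3 kg VSS/d.

P_X ≈ 896 kg VSS/d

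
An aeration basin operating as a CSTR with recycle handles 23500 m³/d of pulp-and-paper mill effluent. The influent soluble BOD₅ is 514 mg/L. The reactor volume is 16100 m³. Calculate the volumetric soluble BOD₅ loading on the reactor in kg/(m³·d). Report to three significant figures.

L_v = Q S₀ / V = 23500 × 514 × 10⁻³ / 16100 = 0.7502 kg/(m³·d).

L_v ≈ 0.750 kg soluble BOD₅/(m³·d)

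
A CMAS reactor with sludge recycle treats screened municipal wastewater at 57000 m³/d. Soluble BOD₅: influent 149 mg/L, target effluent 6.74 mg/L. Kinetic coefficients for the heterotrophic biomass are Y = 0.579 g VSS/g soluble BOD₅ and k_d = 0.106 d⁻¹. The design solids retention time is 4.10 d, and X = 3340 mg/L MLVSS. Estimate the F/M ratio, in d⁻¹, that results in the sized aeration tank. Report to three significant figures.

F/M ≈ 0.633 d⁻¹

Steady-state biomass mass balance: V·X·(1 + k_d·θ_c) = Y·Q·(S₀ − S)·θ_c, so V = 0.579 × 57000 × (149 − 6.74) × 4.10 / [3340 × (1 + 0.106 × 4.10)] = 1.92×10^7 / 4792 = 4017 m³.
F/M = Q·S₀ / (V·X) = 57000 × 149 / (4017 × 3340) = 0.6330 g soluble BOD₅·(g VSS·d)⁻¹.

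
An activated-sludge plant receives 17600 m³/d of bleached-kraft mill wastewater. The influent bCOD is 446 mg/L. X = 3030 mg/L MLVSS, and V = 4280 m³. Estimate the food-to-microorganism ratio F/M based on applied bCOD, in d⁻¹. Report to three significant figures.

F/M = Q·S₀ / (V·X) = 17600 × 446 / (4280 × 3030) = 0.6053 g bCOD·(g VSS·d)⁻¹.

F/M ≈ 0.605 d⁻¹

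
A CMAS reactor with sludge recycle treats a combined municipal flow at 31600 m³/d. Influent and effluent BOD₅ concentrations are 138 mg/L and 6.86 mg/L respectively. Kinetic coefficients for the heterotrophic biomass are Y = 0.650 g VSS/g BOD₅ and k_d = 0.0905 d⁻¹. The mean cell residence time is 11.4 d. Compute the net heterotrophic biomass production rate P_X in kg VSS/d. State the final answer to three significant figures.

P_X ≈ 1330 kg VSS/d

Correct the yield for decay: Y_obs = Y/(1 + k_d θ_c) = 0.650 / (1 + 0.0905 × 11.4) = 0.650 / 2.032 = 0.3199.
Mass of BOD₅ removed per day: Q(S₀ − S) = 31600 × 131.1 g/m³ = 4144 kg/d.
So the net sludge growth is P_X = 0.3199 × 4144 = 1326 kg VSS/d.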